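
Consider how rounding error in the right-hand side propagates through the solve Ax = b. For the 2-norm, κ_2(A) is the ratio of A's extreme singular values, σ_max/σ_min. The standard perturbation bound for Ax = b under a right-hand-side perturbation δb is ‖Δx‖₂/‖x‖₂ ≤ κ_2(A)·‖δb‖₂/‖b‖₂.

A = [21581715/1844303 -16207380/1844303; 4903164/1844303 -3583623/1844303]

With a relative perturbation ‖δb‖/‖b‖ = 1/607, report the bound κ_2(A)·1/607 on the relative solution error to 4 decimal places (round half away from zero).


0.5929

form AᵀA = [291380987241/2023470289 -218533103712/2023470289; -218533103712/2023470289 163903343409/2023470289] with trace 455284330650/2023470289 and determinant 791015625/2023470289
eigenvalues of AᵀA: λ = (tr ± √(tr²−4·det))/2 = 225, 3515625/2023470289
κ_2(A) = √(λ_max/λ_min) = √(225 / (3515625/2023470289)) = 359.8640
κ_2(A)·‖δb‖/‖b‖ = 0.5929


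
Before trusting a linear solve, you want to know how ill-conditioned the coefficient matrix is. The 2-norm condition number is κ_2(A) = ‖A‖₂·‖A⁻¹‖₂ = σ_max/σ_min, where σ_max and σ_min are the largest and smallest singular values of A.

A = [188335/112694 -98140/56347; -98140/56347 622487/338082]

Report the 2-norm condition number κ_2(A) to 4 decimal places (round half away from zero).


M = AᵀA = [87985625/15100996 -69286840/11325747; -69286840/11325747 873035209/135908964]. tr(M)=989837/80802, det(M)=1225/646416
λ_max, λ_min = (989837/80802 ± √244931948836/1632240801)/2 = 49/4, 25/161604
κ = σ_max/σ_min = (7/2)/(5/402) = 281.4000

281.4000


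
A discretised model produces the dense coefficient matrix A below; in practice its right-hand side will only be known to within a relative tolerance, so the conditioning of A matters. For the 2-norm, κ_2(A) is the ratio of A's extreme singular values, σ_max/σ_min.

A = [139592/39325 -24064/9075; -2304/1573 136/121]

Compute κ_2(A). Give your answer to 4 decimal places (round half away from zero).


M = AᵀA = [134933056/9150625 -303589376/27451875; -303589376/27451875 683116096/82355625]. tr(M)=75900544/3294225, det(M)=4096/366025
solving λ² − 75900544/3294225·λ + 4096/366025 = 0 gives λ = 576/25, 64/131769
so κ_2 = √((576/25) / (64/131769)) = 217.8000

217.8000


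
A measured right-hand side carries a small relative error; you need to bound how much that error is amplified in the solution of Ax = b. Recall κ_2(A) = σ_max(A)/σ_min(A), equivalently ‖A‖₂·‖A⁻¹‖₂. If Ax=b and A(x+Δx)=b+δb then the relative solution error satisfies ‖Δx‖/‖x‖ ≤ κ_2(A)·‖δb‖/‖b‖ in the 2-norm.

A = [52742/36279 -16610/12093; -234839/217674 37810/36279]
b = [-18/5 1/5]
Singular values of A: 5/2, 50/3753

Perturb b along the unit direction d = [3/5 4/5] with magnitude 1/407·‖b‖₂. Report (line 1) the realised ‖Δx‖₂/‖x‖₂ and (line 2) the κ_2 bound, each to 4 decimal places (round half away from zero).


0.0044
0.4611

σ_max = 5/2, σ_min = 50/3753
condition number: (5/2) ÷ (50/3753) = 187.6500
bound on ‖Δx‖/‖x‖: κ·ε = 187.6500·1/407 = 0.4611
solve Ax = b  →  x = [-104.4000 -107.8800]
‖b‖ = 3.6056, ‖x‖ = 150.1248
with δb = [0.0053 0.0071], A·Δx = δb → ‖Δx‖ = 0.6649
realised ‖Δx‖/‖x‖ = 0.0044
tightness: 0.0044 against a bound of 0.4611 (unrounded ratio ≈ 0.0096)


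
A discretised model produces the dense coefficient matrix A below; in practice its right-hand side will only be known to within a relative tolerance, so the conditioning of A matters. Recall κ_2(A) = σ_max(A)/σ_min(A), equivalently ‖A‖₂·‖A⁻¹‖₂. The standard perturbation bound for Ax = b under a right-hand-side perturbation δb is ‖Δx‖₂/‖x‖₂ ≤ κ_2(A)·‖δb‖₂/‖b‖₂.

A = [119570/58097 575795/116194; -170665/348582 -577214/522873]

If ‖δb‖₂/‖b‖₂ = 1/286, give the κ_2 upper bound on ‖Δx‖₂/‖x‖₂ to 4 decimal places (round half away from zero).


0.6860

AᵀA = [323508625/72284004 582213280/54213003; 582213280/54213003 16768253689/650556036]; tr = 58224353/1924722, det = 366025/15397776
eigenvalues of AᵀA: λ = (tr ± √(tr²−4·det))/2 = 121/4, 3025/3849444
σ_max=√(121/4)=(11/2), σ_min=√(3025/3849444)=(55/1962) → κ = 196.2000
bound on ‖Δx‖/‖x‖: κ·ε = 196.2000·1/286 = 0.6860


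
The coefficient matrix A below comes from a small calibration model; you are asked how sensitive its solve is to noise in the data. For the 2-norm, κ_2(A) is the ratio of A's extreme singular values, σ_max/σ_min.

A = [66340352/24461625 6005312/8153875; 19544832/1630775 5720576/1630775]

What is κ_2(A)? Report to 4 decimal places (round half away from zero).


238.6500

form AᵀA = [53748450525184/355961390625 5225444245504/118653796875; 5225444245504/118653796875 508143079424/39551265625] with trace 93314781184/569538225 and determinant 268435456/569538225
eigenvalues of AᵀA: λ = (tr ± √(tr²−4·det))/2 = 4096/25, 65536/22781529
σ_max=√(4096/25)=(64/5), σ_min=√(65536/22781529)=(256/4773) → κ = 238.6500


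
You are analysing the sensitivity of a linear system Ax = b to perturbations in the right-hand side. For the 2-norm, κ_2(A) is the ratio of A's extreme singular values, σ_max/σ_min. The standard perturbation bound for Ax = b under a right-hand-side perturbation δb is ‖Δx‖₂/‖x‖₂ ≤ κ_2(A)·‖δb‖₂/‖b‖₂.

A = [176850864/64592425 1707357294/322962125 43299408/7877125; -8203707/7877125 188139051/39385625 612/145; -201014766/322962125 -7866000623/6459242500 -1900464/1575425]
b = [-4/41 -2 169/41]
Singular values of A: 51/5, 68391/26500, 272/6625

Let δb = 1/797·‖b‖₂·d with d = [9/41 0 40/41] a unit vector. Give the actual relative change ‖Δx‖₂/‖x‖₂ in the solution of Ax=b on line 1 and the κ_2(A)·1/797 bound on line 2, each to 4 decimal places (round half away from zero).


largest singular value 51/5, smallest 272/6625
κ = σ_max/σ_min = (51/5)/(272/6625) = 248.4375
perturbation bound = 248.4375·1/797 = 0.3117
solve Ax = b  →  x = [-14.4023 -65.7755 70.4150]
‖b‖ = 4.5826, ‖x‖ = 97.4274
Δx = A⁻¹·δb where δb = 1/797·4.5826·d; ‖Δx‖ = 0.1400
dividing the unrounded norms, ‖Δx‖/‖x‖ = 0.0014
tightness: 0.0014 against a bound of 0.3117 (unrounded ratio ≈ 0.0046)

0.0014
0.3117


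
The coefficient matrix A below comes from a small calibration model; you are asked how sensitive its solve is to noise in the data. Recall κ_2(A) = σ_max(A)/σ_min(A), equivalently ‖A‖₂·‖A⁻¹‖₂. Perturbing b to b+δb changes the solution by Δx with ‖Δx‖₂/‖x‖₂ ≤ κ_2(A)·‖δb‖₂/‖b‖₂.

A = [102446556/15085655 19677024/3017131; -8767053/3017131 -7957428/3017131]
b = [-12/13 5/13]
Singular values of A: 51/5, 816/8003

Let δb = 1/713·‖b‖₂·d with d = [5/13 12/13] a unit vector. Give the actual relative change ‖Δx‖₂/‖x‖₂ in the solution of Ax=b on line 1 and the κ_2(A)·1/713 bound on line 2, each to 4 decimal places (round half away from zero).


σ_max = 51/5, σ_min = 816/8003
condition number: (51/5) ÷ (816/8003) = 100.0375
perturbation bound = 100.0375·1/713 = 0.1403
solve Ax = b  →  x = [-0.0710 -0.0676]
2-norm of b is 1.0000; of x, 0.0980
Δx = A⁻¹·δb where δb = 1/713·1.0000·d; ‖Δx‖ = 0.0138
relative error = 0.1403
so the bound is sharp here: realised error equals the bound

0.1403
0.1403


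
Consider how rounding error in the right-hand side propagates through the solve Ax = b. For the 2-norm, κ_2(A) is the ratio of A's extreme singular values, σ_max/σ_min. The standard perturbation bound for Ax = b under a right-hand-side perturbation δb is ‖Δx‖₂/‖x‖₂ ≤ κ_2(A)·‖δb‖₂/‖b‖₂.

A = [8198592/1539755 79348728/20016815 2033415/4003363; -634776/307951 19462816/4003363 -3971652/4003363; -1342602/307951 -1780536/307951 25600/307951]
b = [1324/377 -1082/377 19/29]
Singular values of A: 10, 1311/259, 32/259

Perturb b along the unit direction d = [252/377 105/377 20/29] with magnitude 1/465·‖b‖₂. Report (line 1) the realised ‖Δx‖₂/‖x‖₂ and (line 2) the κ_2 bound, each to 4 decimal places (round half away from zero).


0.0049
0.1741

from the listed singular values, σ₁ = 10, σ_n = 32/259
κ_2(A) = 10 / (32/259) = 80.9375
bound on ‖Δx‖/‖x‖: κ·ε = 80.9375·1/465 = 0.1741
solve Ax = b  →  x = [-2.1659 1.7494 15.9661]
2-norm of b is 4.5826; of x, 16.2071
with δb = [0.0066 0.0027 0.0068], A·Δx = δb → ‖Δx‖ = 0.0798
realised ‖Δx‖/‖x‖ = 0.0049
tightness: 0.0049 against a bound of 0.1741 (unrounded ratio ≈ 0.0283)


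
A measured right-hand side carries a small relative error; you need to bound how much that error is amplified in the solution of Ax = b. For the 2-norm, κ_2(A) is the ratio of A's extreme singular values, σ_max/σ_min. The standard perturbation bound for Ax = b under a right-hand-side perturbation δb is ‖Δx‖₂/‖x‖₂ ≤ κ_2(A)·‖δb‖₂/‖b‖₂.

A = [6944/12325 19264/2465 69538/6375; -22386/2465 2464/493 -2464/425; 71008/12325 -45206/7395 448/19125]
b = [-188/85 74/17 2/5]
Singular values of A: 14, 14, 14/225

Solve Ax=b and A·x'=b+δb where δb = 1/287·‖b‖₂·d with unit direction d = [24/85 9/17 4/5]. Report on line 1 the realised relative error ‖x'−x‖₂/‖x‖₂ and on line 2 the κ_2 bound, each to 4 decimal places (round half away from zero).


0.0085
0.7840

from the listed singular values, σ₁ = 14, σ_n = 14/225
κ = σ_max/σ_min = 14/(14/225) = 225.0000
perturbation bound = 225.0000·1/287 = 0.7840
solve Ax = b  →  x = [-20.7334 -19.5488 14.8739]
‖b‖ = 4.8990, ‖x‖ = 32.1444
Δx = A⁻¹·δb where δb = 1/287·4.8990·d; ‖Δx‖ = 0.2743
realised ‖Δx‖/‖x‖ = 0.0085
so the bound overstates the realised error by a factor of ≈ 91.8604 (computed from the unrounded values)


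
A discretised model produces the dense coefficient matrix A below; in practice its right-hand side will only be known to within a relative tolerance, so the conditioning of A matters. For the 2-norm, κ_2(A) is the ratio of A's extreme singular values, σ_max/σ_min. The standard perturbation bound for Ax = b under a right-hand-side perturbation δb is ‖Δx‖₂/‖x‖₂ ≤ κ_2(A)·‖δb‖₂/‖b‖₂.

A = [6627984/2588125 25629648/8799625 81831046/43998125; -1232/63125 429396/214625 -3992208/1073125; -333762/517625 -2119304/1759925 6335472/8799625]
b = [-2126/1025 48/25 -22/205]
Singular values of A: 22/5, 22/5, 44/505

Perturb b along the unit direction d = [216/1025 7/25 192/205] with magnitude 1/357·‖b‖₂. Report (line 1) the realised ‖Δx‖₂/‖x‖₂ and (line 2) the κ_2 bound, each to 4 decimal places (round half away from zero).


σ_max = 22/5, σ_min = 44/505
condition number: (22/5) ÷ (44/505) = 50.5000
worst-case relative error ≤ 50.5000 × 1/357 = 0.1415
solve Ax = b  →  x = [-0.2727 -0.1070 -0.5722]
‖b‖ = 2.8284, ‖x‖ = 0.6428
with δb = [0.0017 0.0022 0.0074], A·Δx = δb → ‖Δx‖ = 0.0909
relative error = 0.1415
realised/bound = 1 exactly: the bound is attained for this b and d

0.1415
0.1415


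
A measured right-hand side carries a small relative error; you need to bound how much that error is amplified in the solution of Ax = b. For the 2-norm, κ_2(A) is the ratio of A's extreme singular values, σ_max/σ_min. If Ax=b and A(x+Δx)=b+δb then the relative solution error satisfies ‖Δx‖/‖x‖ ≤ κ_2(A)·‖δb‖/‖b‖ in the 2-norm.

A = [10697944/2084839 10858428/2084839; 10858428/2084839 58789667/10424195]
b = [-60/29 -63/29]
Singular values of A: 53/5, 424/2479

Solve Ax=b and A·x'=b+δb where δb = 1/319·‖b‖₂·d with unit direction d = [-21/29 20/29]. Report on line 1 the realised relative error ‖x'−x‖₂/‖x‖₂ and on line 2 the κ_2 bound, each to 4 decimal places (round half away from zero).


σ_max = 53/5, σ_min = 424/2479
κ_2(A) = (53/5) / (424/2479) = 61.9750
bound on ‖Δx‖/‖x‖: κ·ε = 61.9750·1/319 = 0.1943
solve Ax = b  →  x = [-0.1952 -0.2049]
‖b‖ = 3.0000, ‖x‖ = 0.2830
with δb = [-0.0068 0.0065], A·Δx = δb → ‖Δx‖ = 0.0550
relative error = 0.1943
realised/bound = 1 exactly: the bound is attained for this b and d

0.1943
0.1943


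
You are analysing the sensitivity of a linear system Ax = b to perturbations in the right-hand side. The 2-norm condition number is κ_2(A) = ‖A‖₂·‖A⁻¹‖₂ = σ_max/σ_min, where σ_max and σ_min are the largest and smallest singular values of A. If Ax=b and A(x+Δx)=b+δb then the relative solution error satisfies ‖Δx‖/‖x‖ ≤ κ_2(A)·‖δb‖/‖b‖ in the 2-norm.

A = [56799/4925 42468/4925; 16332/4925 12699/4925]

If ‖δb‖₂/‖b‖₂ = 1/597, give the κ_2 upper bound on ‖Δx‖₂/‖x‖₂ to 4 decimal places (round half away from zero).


0.3300

M = AᵀA = [5588577/38809 4191264/38809; 4191264/38809 3143673/38809]. tr(M)=8732250/38809, det(M)=50625/38809
char-poly roots: 225 and 225/38809
κ = σ_max/σ_min = 15/(15/197) = 197.0000
bound on ‖Δx‖/‖x‖: κ·ε = 197.0000·1/597 = 0.3300


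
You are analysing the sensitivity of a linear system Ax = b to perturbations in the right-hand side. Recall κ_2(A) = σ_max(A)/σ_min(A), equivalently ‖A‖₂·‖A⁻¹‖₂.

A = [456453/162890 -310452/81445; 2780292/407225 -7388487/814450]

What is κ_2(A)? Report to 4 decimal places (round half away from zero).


form AᵀA = [213780047049/3925022500 -71256863808/981255625; -71256863808/981255625 380046062601/3925022500] with trace 11876522193/78500450 and determinant 228886641/628003600
char-poly roots: 15129/100 and 15129/6280036
κ = σ_max/σ_min = (123/10)/(123/2506) = 250.6000

250.6000


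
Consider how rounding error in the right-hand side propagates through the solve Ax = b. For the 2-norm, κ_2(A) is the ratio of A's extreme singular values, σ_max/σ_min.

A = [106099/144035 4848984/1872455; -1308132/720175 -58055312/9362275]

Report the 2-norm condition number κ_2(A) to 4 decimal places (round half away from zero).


360.0875

form AᵀA = [1992634274449/518652030625 6831216940968/518652030625; 6831216940968/518652030625 23421511226176/518652030625] with trace 40662632801/829843249 and determinant 15366400/829843249
solving λ² − 40662632801/829843249·λ + 15366400/829843249 = 0 gives λ = 49, 313600/829843249
κ_2(A) = √(λ_max/λ_min) = √(49 / (313600/829843249)) = 360.0875


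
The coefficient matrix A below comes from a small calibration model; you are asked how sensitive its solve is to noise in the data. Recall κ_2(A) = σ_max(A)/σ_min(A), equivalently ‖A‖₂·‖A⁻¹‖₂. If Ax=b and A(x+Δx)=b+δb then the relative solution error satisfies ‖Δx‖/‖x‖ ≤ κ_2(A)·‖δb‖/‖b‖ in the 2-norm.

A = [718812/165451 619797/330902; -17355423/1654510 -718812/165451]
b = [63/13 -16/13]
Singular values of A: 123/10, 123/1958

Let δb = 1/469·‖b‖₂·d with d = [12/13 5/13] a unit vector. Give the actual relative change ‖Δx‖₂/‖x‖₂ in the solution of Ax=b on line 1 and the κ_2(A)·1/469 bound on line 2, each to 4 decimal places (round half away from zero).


largest singular value 123/10, smallest 123/1958
κ_2(A) = (123/10) / (123/1958) = 195.8000
worst-case relative error ≤ 195.8000 × 1/469 = 0.4175
solve Ax = b  →  x = [-24.2652 58.8705]
‖b‖₂ = 5.0000 and ‖x‖₂ = 63.6753
with δb = [0.0098 0.0041], A·Δx = δb → ‖Δx‖ = 0.1697
dividing the unrounded norms, ‖Δx‖/‖x‖ = 0.0027
so the bound overstates the realised error by a factor of ≈ 156.6411 (computed from the unrounded values)

0.0027
0.4175


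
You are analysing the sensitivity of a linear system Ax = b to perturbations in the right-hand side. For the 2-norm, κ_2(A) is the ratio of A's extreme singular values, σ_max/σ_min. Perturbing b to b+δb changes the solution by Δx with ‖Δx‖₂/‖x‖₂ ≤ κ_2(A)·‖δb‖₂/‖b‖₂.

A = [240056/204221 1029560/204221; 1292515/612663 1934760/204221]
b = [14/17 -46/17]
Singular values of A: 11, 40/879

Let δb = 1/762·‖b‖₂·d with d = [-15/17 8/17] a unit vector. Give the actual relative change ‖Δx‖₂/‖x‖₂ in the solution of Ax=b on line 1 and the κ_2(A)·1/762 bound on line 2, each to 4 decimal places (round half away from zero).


0.0019
0.3172

σ_max = 11, σ_min = 40/879
κ_2(A) = 11 / (40/879) = 241.7250
bound on ‖Δx‖/‖x‖: κ·ε = 241.7250·1/762 = 0.3172
solve Ax = b  →  x = [42.8381 -9.8249]
‖b‖₂ = 2.8284 and ‖x‖₂ = 43.9504
with δb = [-0.0033 0.0017], A·Δx = δb → ‖Δx‖ = 0.0816
realised ‖Δx‖/‖x‖ = 0.0019
realised/bound (from unrounded values) ≈ 0.0059


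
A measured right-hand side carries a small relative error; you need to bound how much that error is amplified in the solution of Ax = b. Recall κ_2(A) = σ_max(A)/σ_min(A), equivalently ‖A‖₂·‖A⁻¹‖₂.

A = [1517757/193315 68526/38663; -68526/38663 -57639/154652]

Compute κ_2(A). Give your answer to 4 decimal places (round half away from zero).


M = AᵀA = [1440203229/22231225 129616929/8892490; 129616929/8892490 46671777/14227984]. tr(M)=14402169/211600, det(M)=9801/211600
eigenvalues of AᵀA: λ = (tr ± √(tr²−4·det))/2 = 1089/16, 9/13225
κ_2(A) = √(λ_max/λ_min) = √((1089/16) / (9/13225)) = 316.2500

316.2500


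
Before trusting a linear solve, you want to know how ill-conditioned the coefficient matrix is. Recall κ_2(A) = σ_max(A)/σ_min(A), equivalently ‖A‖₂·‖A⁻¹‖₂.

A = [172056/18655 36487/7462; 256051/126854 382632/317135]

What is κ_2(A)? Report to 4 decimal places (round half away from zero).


91.0000

form AᵀA = [21332795761/239320900 113757264/2393209; 113757264/2393209 6070362841/239320900] with trace 47410309/414050 and determinant 131079601/82810000
λ_max, λ_min = (47410309/414050 ± √22466519292996/1714374025)/2 = 11449/100, 11449/828100
κ = σ_max/σ_min = (107/10)/(107/910) = 91.0000


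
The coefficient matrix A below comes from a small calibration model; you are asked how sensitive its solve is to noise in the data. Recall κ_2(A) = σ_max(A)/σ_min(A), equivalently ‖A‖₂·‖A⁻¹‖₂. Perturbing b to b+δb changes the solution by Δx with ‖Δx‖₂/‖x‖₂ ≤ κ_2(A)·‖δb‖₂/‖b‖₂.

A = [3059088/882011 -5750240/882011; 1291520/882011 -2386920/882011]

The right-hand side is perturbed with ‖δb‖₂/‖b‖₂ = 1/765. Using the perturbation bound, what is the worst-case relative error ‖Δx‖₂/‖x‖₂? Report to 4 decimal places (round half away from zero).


M = AᵀA = [65242859776/4603215409 -122326894080/4603215409; -122326894080/4603215409 229364776000/4603215409]. tr(M)=1019403584/15928081, det(M)=409600/15928081
char-poly roots: 64 and 6400/15928081
κ = σ_max/σ_min = 8/(80/3991) = 399.1000
bound on ‖Δx‖/‖x‖: κ·ε = 399.1000·1/765 = 0.5217

0.5217


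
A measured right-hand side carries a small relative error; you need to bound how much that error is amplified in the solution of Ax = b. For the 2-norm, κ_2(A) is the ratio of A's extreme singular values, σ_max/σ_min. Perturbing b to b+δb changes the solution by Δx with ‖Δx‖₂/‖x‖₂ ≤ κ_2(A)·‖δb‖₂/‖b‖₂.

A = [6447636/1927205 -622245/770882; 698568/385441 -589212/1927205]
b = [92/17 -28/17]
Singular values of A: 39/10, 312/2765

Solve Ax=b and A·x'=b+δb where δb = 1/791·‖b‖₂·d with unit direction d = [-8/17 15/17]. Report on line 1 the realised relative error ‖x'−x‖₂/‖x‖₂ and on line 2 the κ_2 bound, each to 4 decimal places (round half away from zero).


σ_max = 39/10, σ_min = 312/2765
condition number: (39/10) ÷ (312/2765) = 34.5625
bound on ‖Δx‖/‖x‖: κ·ε = 34.5625·1/791 = 0.0437
solve Ax = b  →  x = [-6.7808 -34.8093]
‖b‖ = 5.6569, ‖x‖ = 35.4636
Δx = A⁻¹·δb where δb = 1/791·5.6569·d; ‖Δx‖ = 0.0634
realised ‖Δx‖/‖x‖ = 0.0018
realised/bound (from unrounded values) ≈ 0.0409

0.0018
0.0437


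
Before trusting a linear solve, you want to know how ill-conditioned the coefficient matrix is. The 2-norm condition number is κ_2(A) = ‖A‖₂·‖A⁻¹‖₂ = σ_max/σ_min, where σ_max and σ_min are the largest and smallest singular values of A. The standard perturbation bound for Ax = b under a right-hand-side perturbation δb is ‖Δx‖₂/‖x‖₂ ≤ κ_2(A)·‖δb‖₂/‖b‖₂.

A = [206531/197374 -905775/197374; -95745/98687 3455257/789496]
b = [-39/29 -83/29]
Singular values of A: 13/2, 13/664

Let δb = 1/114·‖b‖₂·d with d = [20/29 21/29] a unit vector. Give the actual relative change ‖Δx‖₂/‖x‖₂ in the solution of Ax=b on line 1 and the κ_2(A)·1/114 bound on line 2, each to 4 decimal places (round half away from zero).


σ_max = 13/2, σ_min = 13/664
condition number: (13/2) ÷ (13/664) = 332.0000
κ_2(A)·‖δb‖/‖b‖ = 2.9123
solve Ax = b  →  x = [-149.4597 -33.7861]
‖b‖₂ = 3.1623 and ‖x‖₂ = 153.2308
δb = ε·‖b‖·d = [0.0191 0.0201]; solving A·Δx = δb gives ‖Δx‖ = 1.4168
dividing the unrounded norms, ‖Δx‖/‖x‖ = 0.0092
realised/bound (from unrounded values) ≈ 0.0032

0.0092
2.9123


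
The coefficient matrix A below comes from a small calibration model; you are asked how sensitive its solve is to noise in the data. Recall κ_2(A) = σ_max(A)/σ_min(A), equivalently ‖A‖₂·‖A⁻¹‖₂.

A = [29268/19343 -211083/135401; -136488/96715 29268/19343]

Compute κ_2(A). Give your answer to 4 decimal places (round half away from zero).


M = AᵀA = [47615184/11122225 -69979788/15571115; -69979788/15571115 102889665/21799561]. tr(M)=5832801/648025, det(M)=5184/648025
char-poly roots: 9 and 576/648025
κ_2(A) = √(λ_max/λ_min) = √(9 / (576/648025)) = 100.6250

100.6250


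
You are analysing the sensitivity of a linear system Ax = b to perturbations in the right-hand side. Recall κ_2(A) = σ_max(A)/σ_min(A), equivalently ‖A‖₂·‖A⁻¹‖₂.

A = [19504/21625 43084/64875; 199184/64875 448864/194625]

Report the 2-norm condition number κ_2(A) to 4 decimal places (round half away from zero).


389.2500

M = AᵀA = [68956672/6734025 155150912/20202075; 155150912/20202075 349095952/60606225]. tr(M)=38788240/2424249, det(M)=4096/2424249
eigenvalues of AᵀA: λ = (tr ± √(tr²−4·det))/2 = 16, 256/2424249
σ_max=√16=4, σ_min=√(256/2424249)=(16/1557) → κ = 389.2500


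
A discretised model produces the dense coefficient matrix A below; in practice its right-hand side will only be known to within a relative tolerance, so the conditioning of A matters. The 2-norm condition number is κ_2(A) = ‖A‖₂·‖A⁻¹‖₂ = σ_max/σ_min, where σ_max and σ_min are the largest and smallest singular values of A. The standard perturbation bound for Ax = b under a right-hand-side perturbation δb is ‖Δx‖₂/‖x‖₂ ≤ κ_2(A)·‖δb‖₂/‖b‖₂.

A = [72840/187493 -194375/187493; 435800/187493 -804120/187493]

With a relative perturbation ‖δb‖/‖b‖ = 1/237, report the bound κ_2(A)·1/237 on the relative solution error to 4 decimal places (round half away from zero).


AᵀA = [116137600/20912329 -216891000/20912329; -216891000/20912329 407133025/20912329]; tr = 1810625/72361, det = 40000/72361
char-poly roots: 25 and 1600/72361
κ_2(A) = √(λ_max/λ_min) = √(25 / (1600/72361)) = 33.6250
worst-case relative error ≤ 33.6250 × 1/237 = 0.1419

0.1419


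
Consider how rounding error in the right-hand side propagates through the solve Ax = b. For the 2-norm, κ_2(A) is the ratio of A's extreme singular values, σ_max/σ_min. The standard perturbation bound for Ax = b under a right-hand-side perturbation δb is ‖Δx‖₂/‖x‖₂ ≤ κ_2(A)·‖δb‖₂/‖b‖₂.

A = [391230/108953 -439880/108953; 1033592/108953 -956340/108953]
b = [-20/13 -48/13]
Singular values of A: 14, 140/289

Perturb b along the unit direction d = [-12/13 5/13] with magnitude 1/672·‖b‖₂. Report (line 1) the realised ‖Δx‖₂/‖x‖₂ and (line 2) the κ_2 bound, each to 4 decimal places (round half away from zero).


largest singular value 14, smallest 140/289
condition number: 14 ÷ (140/289) = 28.9000
perturbation bound = 28.9000·1/672 = 0.0430
solve Ax = b  →  x = [-0.2069 0.1970]
‖b‖₂ = 4.0000 and ‖x‖₂ = 0.2857
with δb = [-0.0055 0.0023], A·Δx = δb → ‖Δx‖ = 0.0123
realised ‖Δx‖/‖x‖ = 0.0430
realised/bound = 1 exactly: the bound is attained for this b and d

0.0430
0.0430


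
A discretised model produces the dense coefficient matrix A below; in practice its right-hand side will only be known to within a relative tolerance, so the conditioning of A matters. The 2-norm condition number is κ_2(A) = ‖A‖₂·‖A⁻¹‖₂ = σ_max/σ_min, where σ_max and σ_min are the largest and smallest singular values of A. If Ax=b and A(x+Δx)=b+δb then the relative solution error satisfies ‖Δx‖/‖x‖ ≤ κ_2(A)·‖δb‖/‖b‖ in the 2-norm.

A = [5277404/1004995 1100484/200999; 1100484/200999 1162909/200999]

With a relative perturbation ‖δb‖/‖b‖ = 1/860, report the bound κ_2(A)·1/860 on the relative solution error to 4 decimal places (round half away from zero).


0.3474

form AᵀA = [69117263776/1200969025 14514283476/240193805; 14514283476/240193805 3048064657/48038761] with trace 172792961/1428025 and determinant 234256/1428025
solving λ² − 172792961/1428025·λ + 234256/1428025 = 0 gives λ = 121, 1936/1428025
κ_2(A) = √(λ_max/λ_min) = √(121 / (1936/1428025)) = 298.7500
perturbation bound = 298.7500·1/860 = 0.3474


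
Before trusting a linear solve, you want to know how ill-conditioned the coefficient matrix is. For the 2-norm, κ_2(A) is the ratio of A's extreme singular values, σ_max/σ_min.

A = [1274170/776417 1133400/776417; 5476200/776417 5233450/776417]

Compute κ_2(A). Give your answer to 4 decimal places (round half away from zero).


M = AᵀA = [18805636900/358609969 17908128000/358609969; 17908128000/358609969 17057462500/358609969]. tr(M)=42643400/426409, det(M)=250000/426409
eigenvalues of AᵀA: λ = (tr ± √(tr²−4·det))/2 = 100, 2500/426409
so κ_2 = √(100 / (2500/426409)) = 130.6000

130.6000


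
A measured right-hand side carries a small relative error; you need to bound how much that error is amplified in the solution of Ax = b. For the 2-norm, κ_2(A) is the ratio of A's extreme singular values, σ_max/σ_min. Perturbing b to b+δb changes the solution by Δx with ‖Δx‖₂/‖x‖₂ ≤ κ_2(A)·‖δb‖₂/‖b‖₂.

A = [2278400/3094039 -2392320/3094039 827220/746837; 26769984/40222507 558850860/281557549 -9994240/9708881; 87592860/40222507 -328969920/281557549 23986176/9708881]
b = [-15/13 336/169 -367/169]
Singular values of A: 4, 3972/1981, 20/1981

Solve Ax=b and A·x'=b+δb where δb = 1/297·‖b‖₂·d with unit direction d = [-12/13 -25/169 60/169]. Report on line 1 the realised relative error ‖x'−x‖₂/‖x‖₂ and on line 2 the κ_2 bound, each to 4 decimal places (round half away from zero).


from the listed singular values, σ₁ = 4, σ_n = 20/1981
κ = σ_max/σ_min = 4/(20/1981) = 396.2000
perturbation bound = 396.2000·1/297 = 1.3340
solve Ax = b  →  x = [0.0044 0.7185 -0.5431]
2-norm of b is 3.1623; of x, 0.9007
δb = ε·‖b‖·d = [-0.0098 -0.0016 0.0038]; solving A·Δx = δb gives ‖Δx‖ = 1.0546
relative error = 1.1709
realised/bound (from unrounded values) ≈ 0.8777

1.1709
1.3340


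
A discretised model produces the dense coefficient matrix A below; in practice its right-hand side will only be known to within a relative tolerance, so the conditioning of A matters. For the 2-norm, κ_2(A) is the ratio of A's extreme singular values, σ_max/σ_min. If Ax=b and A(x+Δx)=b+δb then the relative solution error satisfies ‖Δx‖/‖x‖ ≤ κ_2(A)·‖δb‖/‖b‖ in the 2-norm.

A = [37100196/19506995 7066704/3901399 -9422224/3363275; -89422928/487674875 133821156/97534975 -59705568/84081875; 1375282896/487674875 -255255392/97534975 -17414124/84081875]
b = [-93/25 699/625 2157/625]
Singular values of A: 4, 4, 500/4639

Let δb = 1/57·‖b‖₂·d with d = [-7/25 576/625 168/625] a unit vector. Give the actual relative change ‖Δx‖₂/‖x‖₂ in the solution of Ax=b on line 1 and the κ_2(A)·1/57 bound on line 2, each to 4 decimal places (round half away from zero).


largest singular value 4, smallest 500/4639
κ_2(A) = 4 / (500/4639) = 37.1120
worst-case relative error ≤ 37.1120 × 1/57 = 0.6511
solve Ax = b  →  x = [14.7382 13.0006 19.7390]
‖b‖₂ = 5.1962 and ‖x‖₂ = 27.8542
δb = ε·‖b‖·d = [-0.0255 0.0840 0.0245]; solving A·Δx = δb gives ‖Δx‖ = 0.8458
realised ‖Δx‖/‖x‖ = 0.0304
so the bound overstates the realised error by a factor of ≈ 21.4422 (computed from the unrounded values)

0.0304
0.6511


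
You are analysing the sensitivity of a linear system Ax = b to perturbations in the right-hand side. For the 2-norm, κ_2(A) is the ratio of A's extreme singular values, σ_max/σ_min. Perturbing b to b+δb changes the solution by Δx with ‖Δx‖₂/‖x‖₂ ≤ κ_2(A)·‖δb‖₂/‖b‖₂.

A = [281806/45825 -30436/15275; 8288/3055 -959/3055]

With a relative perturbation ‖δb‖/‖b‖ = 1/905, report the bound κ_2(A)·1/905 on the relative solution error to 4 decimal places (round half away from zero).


form AᵀA = [561361444/12425625 -54279064/4141875; -54279064/4141875 5617409/1380625] with trace 979069/19881 and determinant 240100/19881
λ_max, λ_min = (979069/19881 ± √939482394361/395254161)/2 = 49, 4900/19881
κ = σ_max/σ_min = 7/(70/141) = 14.1000
bound on ‖Δx‖/‖x‖: κ·ε = 14.1000·1/905 = 0.0156

0.0156


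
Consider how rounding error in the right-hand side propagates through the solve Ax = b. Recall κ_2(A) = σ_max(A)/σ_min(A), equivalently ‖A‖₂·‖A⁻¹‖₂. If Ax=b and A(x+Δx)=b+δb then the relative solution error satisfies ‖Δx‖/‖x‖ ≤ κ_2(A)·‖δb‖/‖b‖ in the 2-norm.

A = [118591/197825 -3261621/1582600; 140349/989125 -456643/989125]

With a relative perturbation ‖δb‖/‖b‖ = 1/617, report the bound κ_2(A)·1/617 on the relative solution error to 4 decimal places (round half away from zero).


form AᵀA = [220876546/582015625 -6057517851/4656125000; -6057517851/4656125000 166150951681/37249000000] with trace 288459281/59598400 and determinant 14641/59598400
eigenvalues of AᵀA: λ = (tr ± √(tr²−4·det))/2 = 121/25, 121/2383936
κ = σ_max/σ_min = (11/5)/(11/1544) = 308.8000
bound on ‖Δx‖/‖x‖: κ·ε = 308.8000·1/617 = 0.5005

0.5005


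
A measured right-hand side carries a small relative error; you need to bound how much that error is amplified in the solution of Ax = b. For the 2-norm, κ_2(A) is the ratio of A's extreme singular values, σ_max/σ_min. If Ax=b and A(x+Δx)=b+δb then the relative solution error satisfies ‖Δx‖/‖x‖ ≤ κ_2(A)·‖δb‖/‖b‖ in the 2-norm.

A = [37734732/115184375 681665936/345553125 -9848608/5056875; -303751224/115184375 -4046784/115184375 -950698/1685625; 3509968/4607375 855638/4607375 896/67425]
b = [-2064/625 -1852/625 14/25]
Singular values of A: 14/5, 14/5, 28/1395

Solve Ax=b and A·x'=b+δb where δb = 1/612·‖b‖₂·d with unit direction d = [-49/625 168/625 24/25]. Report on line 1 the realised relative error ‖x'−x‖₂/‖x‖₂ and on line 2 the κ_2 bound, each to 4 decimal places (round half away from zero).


0.2279
0.2279

largest singular value 14/5, smallest 28/1395
condition number: (14/5) ÷ (28/1395) = 139.5000
κ_2(A)·‖δb‖/‖b‖ = 0.2279
solve Ax = b  →  x = [0.9131 -0.8044 1.0345]
‖b‖ = 4.4721, ‖x‖ = 1.5972
Δx = A⁻¹·δb where δb = 1/612·4.4721·d; ‖Δx‖ = 0.3641
relative error = 0.2279
so the bound is sharp here: realised error equals the bound


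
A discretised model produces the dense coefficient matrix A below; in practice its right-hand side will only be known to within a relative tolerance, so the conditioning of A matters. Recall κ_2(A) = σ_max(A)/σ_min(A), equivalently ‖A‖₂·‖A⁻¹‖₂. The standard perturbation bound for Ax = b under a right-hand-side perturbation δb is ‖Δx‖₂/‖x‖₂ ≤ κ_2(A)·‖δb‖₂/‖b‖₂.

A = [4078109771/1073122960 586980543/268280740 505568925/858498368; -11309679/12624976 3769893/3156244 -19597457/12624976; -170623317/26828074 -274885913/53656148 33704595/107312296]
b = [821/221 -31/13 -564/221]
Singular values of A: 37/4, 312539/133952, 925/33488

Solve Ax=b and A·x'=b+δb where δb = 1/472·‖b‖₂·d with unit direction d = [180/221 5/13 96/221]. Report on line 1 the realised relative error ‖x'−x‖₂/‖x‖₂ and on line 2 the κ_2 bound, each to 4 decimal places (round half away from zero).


largest singular value 37/4, smallest 925/33488
κ_2(A) = (37/4) / (925/33488) = 334.8800
κ_2(A)·‖δb‖/‖b‖ = 0.7095
solve Ax = b  →  x = [-14.8517 20.5230 25.8988]
2-norm of b is 5.0990; of x, 36.2286
with δb = [0.0088 0.0042 0.0047], A·Δx = δb → ‖Δx‖ = 0.3911
relative error = 0.0108
tightness: 0.0108 against a bound of 0.7095 (unrounded ratio ≈ 0.0152)

0.0108
0.7095


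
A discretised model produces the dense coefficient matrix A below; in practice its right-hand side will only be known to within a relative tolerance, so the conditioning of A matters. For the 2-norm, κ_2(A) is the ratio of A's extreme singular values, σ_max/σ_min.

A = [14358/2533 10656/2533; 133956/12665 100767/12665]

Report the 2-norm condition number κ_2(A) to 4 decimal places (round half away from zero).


372.5000

M = AᵀA = [79923924/555025 59942268/555025; 59942268/555025 44957601/555025]. tr(M)=4995261/22201, det(M)=8100/22201
λ_max, λ_min = (4995261/22201 ± √24951913145721/492884401)/2 = 225, 36/22201
σ_max=√225=15, σ_min=√(36/22201)=(6/149) → κ = 372.5000


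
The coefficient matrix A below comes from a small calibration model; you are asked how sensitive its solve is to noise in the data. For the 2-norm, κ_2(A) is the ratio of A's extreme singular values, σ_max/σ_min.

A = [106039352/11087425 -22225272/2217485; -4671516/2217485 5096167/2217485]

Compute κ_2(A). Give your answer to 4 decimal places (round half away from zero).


M = AᵀA = [7013635167184/73129680625 -1472806406484/14625936125; -1472806406484/14625936125 309300198433/2925187225]. tr(M)=17534054849/86955625, det(M)=1626347584/2173890625
char-poly roots: 5041/25 and 322624/86955625
κ_2(A) = √(λ_max/λ_min) = √((5041/25) / (322624/86955625)) = 233.1250

233.1250


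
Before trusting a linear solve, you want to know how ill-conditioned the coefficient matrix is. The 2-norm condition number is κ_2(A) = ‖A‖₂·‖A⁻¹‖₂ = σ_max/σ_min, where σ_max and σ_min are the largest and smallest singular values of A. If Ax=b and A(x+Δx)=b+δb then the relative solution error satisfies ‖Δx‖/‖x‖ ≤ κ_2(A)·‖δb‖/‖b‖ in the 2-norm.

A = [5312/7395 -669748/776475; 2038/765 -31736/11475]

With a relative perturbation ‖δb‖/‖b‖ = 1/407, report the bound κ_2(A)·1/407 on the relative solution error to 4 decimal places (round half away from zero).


0.1263

M = AᵀA = [149880100/19686969 -3302228080/413426349; -3302228080/413426349 72866691664/8681953329]. tr(M)=165236404/10323369, det(M)=1000000/10323369
solving λ² − 165236404/10323369·λ + 1000000/10323369 = 0 gives λ = 16, 62500/10323369
so κ_2 = √(16 / (62500/10323369)) = 51.4080
perturbation bound = 51.4080·1/407 = 0.1263


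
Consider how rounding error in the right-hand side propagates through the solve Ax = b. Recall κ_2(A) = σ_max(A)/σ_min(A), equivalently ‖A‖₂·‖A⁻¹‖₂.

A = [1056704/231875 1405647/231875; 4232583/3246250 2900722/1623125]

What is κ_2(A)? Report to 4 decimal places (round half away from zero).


AᵀA = [378836694721/16861022500 126273697407/4215255625; 126273697407/4215255625 168368830501/4215255625]; tr = 42092480669/674440900, det = 38950081/674440900
eigenvalues of AᵀA: λ = (tr ± √(tr²−4·det))/2 = 6241/100, 6241/6744409
σ_max=√(6241/100)=(79/10), σ_min=√(6241/6744409)=(79/2597) → κ = 259.7000

259.7000


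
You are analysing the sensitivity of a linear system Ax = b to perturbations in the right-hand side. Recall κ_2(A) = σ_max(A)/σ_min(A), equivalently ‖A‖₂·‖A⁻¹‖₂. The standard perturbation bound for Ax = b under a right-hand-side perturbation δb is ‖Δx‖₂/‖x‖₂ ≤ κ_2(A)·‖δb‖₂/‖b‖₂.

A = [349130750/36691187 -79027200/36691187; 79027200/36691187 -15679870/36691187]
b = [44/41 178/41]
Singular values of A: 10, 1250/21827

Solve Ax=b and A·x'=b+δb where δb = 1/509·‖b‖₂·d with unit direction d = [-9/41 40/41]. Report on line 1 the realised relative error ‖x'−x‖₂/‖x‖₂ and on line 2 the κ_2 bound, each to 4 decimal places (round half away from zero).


from the listed singular values, σ₁ = 10, σ_n = 1250/21827
κ = σ_max/σ_min = 10/(1250/21827) = 174.6160
worst-case relative error ≤ 174.6160 × 1/509 = 0.3431
solve Ax = b  →  x = [15.5273 68.0989]
‖b‖₂ = 4.4721 and ‖x‖₂ = 69.8467
re-solving with b+δb shifts x by Δx of norm 0.1534
realised ‖Δx‖/‖x‖ = 0.0022
tightness: 0.0022 against a bound of 0.3431 (unrounded ratio ≈ 0.0064)

0.0022
0.3431


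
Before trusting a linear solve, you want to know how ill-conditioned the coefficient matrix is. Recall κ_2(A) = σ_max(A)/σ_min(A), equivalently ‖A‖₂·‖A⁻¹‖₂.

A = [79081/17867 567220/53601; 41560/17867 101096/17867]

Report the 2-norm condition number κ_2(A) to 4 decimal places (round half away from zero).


M = AᵀA = [27616049/1104601 198826900/3313803; 198826900/3313803 1431564496/9941409]. tr(M)=1680108937/9941409, det(M)=1827904/9941409
char-poly roots: 169 and 10816/9941409
σ_max=√169=13, σ_min=√(10816/9941409)=(104/3153) → κ = 394.1250

394.1250


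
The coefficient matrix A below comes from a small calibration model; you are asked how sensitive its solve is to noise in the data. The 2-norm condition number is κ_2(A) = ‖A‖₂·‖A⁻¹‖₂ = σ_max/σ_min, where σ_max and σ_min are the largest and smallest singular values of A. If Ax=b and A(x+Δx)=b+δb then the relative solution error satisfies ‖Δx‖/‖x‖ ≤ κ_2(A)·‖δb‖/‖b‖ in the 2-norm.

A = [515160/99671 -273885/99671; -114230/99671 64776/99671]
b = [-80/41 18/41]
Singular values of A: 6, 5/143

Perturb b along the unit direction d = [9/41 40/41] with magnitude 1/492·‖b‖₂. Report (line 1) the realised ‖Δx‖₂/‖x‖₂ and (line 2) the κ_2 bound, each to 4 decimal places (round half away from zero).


0.3488
0.3488

σ_max = 6, σ_min = 5/143
κ_2(A) = 6 / (5/143) = 171.6000
perturbation bound = 171.6000·1/492 = 0.3488
solve Ax = b  →  x = [-0.2941 0.1569]
2-norm of b is 2.0000; of x, 0.3333
re-solving with b+δb shifts x by Δx of norm 0.1163
dividing the unrounded norms, ‖Δx‖/‖x‖ = 0.3488
realised/bound = 1 exactly: the bound is attained for this b and d


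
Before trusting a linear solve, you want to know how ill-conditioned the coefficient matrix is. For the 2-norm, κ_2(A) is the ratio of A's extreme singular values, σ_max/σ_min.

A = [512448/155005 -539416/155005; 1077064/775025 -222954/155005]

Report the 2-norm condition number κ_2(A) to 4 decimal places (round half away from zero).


form AᵀA = [7725140677696/600663750625 -1622248978896/120132750125; -1622248978896/120132750125 340678107172/24026550025] with trace 19312833956/714225625 and determinant 116985856/17855640625
eigenvalues of AᵀA: λ = (tr ± √(tr²−4·det))/2 = 676/25, 173056/714225625
κ = σ_max/σ_min = (26/5)/(416/26725) = 334.0625

334.0625


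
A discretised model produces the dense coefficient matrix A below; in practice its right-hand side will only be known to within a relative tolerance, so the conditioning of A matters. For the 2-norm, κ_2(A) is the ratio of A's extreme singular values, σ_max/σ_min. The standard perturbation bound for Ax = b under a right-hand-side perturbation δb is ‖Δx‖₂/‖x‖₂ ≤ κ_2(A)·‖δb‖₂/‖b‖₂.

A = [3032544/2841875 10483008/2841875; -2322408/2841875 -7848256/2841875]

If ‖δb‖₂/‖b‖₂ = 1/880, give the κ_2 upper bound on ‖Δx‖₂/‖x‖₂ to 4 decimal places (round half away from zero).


form AᵀA = [583596081216/323050140625 2000681421312/323050140625; 2000681421312/323050140625 6859543158784/323050140625] with trace 11909022784/516880225 and determinant 2359296/516880225
eigenvalues of AᵀA: λ = (tr ± √(tr²−4·det))/2 = 576/25, 4096/20675209
κ_2(A) = √(λ_max/λ_min) = √((576/25) / (4096/20675209)) = 341.0250
worst-case relative error ≤ 341.0250 × 1/880 = 0.3875

0.3875
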